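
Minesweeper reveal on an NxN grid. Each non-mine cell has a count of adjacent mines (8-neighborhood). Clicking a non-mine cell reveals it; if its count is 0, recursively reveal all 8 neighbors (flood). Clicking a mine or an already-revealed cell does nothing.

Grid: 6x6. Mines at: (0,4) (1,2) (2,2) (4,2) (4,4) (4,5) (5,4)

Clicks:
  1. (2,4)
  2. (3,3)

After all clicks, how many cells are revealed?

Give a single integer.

Click 1 (2,4) count=0: revealed 9 new [(1,3) (1,4) (1,5) (2,3) (2,4) (2,5) (3,3) (3,4) (3,5)] -> total=9
Click 2 (3,3) count=3: revealed 0 new [(none)] -> total=9

Answer: 9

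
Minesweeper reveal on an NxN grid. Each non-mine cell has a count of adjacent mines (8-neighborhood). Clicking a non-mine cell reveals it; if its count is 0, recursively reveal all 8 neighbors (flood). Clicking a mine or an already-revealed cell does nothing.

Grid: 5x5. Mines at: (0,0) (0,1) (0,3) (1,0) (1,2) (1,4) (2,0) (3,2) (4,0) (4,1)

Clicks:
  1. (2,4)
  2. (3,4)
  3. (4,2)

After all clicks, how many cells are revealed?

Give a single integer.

Answer: 7

Derivation:
Click 1 (2,4) count=1: revealed 1 new [(2,4)] -> total=1
Click 2 (3,4) count=0: revealed 5 new [(2,3) (3,3) (3,4) (4,3) (4,4)] -> total=6
Click 3 (4,2) count=2: revealed 1 new [(4,2)] -> total=7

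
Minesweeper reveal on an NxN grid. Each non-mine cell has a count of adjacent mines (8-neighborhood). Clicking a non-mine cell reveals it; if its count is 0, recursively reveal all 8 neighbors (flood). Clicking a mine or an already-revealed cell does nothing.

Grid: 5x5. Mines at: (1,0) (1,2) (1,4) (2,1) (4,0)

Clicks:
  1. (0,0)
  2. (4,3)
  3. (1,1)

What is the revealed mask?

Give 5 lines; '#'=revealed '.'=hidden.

Answer: #....
.#...
..###
.####
.####

Derivation:
Click 1 (0,0) count=1: revealed 1 new [(0,0)] -> total=1
Click 2 (4,3) count=0: revealed 11 new [(2,2) (2,3) (2,4) (3,1) (3,2) (3,3) (3,4) (4,1) (4,2) (4,3) (4,4)] -> total=12
Click 3 (1,1) count=3: revealed 1 new [(1,1)] -> total=13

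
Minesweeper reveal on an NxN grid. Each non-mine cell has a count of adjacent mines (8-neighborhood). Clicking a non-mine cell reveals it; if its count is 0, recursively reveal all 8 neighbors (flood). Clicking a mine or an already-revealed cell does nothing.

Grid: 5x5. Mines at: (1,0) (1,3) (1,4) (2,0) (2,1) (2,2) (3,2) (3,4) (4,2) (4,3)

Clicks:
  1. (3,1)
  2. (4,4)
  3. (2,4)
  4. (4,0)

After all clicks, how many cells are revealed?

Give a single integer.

Answer: 6

Derivation:
Click 1 (3,1) count=5: revealed 1 new [(3,1)] -> total=1
Click 2 (4,4) count=2: revealed 1 new [(4,4)] -> total=2
Click 3 (2,4) count=3: revealed 1 new [(2,4)] -> total=3
Click 4 (4,0) count=0: revealed 3 new [(3,0) (4,0) (4,1)] -> total=6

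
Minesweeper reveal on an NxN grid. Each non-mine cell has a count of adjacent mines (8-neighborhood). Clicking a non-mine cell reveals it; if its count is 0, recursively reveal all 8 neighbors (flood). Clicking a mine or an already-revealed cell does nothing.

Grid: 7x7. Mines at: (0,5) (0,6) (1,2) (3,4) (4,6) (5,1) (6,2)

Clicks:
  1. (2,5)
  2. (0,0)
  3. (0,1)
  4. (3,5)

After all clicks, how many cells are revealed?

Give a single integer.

Answer: 18

Derivation:
Click 1 (2,5) count=1: revealed 1 new [(2,5)] -> total=1
Click 2 (0,0) count=0: revealed 16 new [(0,0) (0,1) (1,0) (1,1) (2,0) (2,1) (2,2) (2,3) (3,0) (3,1) (3,2) (3,3) (4,0) (4,1) (4,2) (4,3)] -> total=17
Click 3 (0,1) count=1: revealed 0 new [(none)] -> total=17
Click 4 (3,5) count=2: revealed 1 new [(3,5)] -> total=18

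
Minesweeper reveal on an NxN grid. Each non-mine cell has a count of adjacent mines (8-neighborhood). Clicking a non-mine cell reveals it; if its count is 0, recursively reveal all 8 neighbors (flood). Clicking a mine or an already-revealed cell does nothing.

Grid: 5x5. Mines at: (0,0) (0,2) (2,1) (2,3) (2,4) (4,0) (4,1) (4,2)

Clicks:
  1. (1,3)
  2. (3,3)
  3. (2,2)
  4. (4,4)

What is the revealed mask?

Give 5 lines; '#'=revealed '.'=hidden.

Answer: .....
...#.
..#..
...##
...##

Derivation:
Click 1 (1,3) count=3: revealed 1 new [(1,3)] -> total=1
Click 2 (3,3) count=3: revealed 1 new [(3,3)] -> total=2
Click 3 (2,2) count=2: revealed 1 new [(2,2)] -> total=3
Click 4 (4,4) count=0: revealed 3 new [(3,4) (4,3) (4,4)] -> total=6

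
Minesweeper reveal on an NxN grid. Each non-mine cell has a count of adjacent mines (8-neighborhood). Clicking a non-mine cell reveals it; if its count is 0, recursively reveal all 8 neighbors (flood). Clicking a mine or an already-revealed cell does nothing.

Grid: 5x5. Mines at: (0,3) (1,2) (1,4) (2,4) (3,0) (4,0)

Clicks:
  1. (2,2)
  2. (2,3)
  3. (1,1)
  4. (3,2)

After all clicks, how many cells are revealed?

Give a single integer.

Click 1 (2,2) count=1: revealed 1 new [(2,2)] -> total=1
Click 2 (2,3) count=3: revealed 1 new [(2,3)] -> total=2
Click 3 (1,1) count=1: revealed 1 new [(1,1)] -> total=3
Click 4 (3,2) count=0: revealed 9 new [(2,1) (3,1) (3,2) (3,3) (3,4) (4,1) (4,2) (4,3) (4,4)] -> total=12

Answer: 12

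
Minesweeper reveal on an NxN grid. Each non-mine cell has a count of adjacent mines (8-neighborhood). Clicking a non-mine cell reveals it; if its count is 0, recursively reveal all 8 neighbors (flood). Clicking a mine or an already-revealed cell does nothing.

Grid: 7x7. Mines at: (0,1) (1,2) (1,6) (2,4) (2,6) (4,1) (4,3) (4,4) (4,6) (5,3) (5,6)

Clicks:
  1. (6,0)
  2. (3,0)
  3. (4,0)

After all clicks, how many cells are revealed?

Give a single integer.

Click 1 (6,0) count=0: revealed 6 new [(5,0) (5,1) (5,2) (6,0) (6,1) (6,2)] -> total=6
Click 2 (3,0) count=1: revealed 1 new [(3,0)] -> total=7
Click 3 (4,0) count=1: revealed 1 new [(4,0)] -> total=8

Answer: 8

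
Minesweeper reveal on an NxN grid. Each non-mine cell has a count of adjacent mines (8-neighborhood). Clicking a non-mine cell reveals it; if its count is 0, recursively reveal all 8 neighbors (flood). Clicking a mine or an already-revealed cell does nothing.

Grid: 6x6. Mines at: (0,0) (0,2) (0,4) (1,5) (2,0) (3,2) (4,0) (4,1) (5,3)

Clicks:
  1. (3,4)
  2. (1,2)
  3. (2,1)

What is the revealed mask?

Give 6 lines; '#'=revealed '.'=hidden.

Click 1 (3,4) count=0: revealed 11 new [(2,3) (2,4) (2,5) (3,3) (3,4) (3,5) (4,3) (4,4) (4,5) (5,4) (5,5)] -> total=11
Click 2 (1,2) count=1: revealed 1 new [(1,2)] -> total=12
Click 3 (2,1) count=2: revealed 1 new [(2,1)] -> total=13

Answer: ......
..#...
.#.###
...###
...###
....##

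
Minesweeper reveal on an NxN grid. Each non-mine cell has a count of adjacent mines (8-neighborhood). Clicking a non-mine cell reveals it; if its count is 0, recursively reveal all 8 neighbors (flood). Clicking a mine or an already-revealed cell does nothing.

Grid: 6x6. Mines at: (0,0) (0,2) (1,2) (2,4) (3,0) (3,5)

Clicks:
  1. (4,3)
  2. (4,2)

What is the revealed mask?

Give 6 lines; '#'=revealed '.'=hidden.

Click 1 (4,3) count=0: revealed 19 new [(2,1) (2,2) (2,3) (3,1) (3,2) (3,3) (3,4) (4,0) (4,1) (4,2) (4,3) (4,4) (4,5) (5,0) (5,1) (5,2) (5,3) (5,4) (5,5)] -> total=19
Click 2 (4,2) count=0: revealed 0 new [(none)] -> total=19

Answer: ......
......
.###..
.####.
######
######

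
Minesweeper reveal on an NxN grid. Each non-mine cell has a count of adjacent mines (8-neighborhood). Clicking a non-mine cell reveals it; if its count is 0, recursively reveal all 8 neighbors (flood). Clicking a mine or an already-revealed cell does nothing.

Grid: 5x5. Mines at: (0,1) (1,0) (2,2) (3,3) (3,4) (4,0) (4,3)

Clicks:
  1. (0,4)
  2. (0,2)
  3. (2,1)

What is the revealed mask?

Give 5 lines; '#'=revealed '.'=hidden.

Click 1 (0,4) count=0: revealed 8 new [(0,2) (0,3) (0,4) (1,2) (1,3) (1,4) (2,3) (2,4)] -> total=8
Click 2 (0,2) count=1: revealed 0 new [(none)] -> total=8
Click 3 (2,1) count=2: revealed 1 new [(2,1)] -> total=9

Answer: ..###
..###
.#.##
.....
.....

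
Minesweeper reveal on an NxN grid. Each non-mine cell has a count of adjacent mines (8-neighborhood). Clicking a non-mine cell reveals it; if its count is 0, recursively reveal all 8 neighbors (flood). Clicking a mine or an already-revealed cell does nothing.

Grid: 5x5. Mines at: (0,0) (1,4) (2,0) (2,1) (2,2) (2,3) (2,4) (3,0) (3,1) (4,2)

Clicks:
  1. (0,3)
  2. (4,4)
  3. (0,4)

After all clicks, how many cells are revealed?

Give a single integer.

Click 1 (0,3) count=1: revealed 1 new [(0,3)] -> total=1
Click 2 (4,4) count=0: revealed 4 new [(3,3) (3,4) (4,3) (4,4)] -> total=5
Click 3 (0,4) count=1: revealed 1 new [(0,4)] -> total=6

Answer: 6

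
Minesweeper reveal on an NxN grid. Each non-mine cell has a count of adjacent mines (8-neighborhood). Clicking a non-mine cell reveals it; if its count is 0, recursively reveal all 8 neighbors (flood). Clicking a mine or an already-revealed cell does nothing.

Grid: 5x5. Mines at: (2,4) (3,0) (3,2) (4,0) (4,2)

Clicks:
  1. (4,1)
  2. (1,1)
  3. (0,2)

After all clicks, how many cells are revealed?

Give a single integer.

Answer: 15

Derivation:
Click 1 (4,1) count=4: revealed 1 new [(4,1)] -> total=1
Click 2 (1,1) count=0: revealed 14 new [(0,0) (0,1) (0,2) (0,3) (0,4) (1,0) (1,1) (1,2) (1,3) (1,4) (2,0) (2,1) (2,2) (2,3)] -> total=15
Click 3 (0,2) count=0: revealed 0 new [(none)] -> total=15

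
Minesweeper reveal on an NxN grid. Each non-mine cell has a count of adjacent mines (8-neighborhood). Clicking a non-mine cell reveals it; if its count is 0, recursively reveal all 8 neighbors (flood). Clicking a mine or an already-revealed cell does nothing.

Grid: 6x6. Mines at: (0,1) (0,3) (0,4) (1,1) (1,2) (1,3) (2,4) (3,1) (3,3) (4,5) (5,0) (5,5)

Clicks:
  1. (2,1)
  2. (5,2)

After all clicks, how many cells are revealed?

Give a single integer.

Click 1 (2,1) count=3: revealed 1 new [(2,1)] -> total=1
Click 2 (5,2) count=0: revealed 8 new [(4,1) (4,2) (4,3) (4,4) (5,1) (5,2) (5,3) (5,4)] -> total=9

Answer: 9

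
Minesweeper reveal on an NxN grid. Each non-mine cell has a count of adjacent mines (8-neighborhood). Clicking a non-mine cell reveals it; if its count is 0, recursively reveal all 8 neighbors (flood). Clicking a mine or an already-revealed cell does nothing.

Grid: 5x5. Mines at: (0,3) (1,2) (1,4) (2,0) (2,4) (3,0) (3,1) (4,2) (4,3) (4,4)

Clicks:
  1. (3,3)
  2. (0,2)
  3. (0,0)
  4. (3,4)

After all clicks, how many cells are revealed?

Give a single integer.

Answer: 7

Derivation:
Click 1 (3,3) count=4: revealed 1 new [(3,3)] -> total=1
Click 2 (0,2) count=2: revealed 1 new [(0,2)] -> total=2
Click 3 (0,0) count=0: revealed 4 new [(0,0) (0,1) (1,0) (1,1)] -> total=6
Click 4 (3,4) count=3: revealed 1 new [(3,4)] -> total=7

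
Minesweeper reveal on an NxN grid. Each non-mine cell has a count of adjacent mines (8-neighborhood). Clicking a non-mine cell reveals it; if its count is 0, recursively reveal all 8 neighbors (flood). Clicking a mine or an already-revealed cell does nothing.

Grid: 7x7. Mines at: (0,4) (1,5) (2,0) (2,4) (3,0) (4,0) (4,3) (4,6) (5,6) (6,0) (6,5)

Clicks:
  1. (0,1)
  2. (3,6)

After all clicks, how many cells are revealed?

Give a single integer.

Answer: 15

Derivation:
Click 1 (0,1) count=0: revealed 14 new [(0,0) (0,1) (0,2) (0,3) (1,0) (1,1) (1,2) (1,3) (2,1) (2,2) (2,3) (3,1) (3,2) (3,3)] -> total=14
Click 2 (3,6) count=1: revealed 1 new [(3,6)] -> total=15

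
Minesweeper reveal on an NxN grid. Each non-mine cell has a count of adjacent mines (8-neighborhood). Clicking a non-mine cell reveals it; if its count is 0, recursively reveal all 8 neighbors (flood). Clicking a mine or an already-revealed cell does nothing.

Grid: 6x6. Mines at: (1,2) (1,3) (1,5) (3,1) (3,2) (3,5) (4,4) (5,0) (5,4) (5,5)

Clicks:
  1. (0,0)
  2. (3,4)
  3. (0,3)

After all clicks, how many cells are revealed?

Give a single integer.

Click 1 (0,0) count=0: revealed 6 new [(0,0) (0,1) (1,0) (1,1) (2,0) (2,1)] -> total=6
Click 2 (3,4) count=2: revealed 1 new [(3,4)] -> total=7
Click 3 (0,3) count=2: revealed 1 new [(0,3)] -> total=8

Answer: 8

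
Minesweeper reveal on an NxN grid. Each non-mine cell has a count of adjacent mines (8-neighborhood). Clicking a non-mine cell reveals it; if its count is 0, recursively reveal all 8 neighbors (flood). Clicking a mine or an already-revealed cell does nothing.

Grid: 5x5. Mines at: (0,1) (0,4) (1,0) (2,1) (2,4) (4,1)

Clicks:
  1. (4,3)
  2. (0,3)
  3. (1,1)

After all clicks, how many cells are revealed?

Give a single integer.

Click 1 (4,3) count=0: revealed 6 new [(3,2) (3,3) (3,4) (4,2) (4,3) (4,4)] -> total=6
Click 2 (0,3) count=1: revealed 1 new [(0,3)] -> total=7
Click 3 (1,1) count=3: revealed 1 new [(1,1)] -> total=8

Answer: 8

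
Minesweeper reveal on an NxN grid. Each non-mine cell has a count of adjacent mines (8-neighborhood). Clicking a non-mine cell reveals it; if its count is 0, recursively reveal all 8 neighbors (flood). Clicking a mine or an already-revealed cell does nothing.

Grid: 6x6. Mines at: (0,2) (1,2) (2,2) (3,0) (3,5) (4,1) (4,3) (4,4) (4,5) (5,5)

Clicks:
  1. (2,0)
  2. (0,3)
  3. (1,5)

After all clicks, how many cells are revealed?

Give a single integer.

Answer: 10

Derivation:
Click 1 (2,0) count=1: revealed 1 new [(2,0)] -> total=1
Click 2 (0,3) count=2: revealed 1 new [(0,3)] -> total=2
Click 3 (1,5) count=0: revealed 8 new [(0,4) (0,5) (1,3) (1,4) (1,5) (2,3) (2,4) (2,5)] -> total=10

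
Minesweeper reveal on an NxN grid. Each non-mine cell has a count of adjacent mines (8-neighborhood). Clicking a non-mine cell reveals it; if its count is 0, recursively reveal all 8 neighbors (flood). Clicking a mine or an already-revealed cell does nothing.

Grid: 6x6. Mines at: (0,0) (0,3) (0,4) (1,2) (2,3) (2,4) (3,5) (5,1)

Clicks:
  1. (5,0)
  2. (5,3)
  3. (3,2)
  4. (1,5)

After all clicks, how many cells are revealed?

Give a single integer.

Answer: 13

Derivation:
Click 1 (5,0) count=1: revealed 1 new [(5,0)] -> total=1
Click 2 (5,3) count=0: revealed 11 new [(3,2) (3,3) (3,4) (4,2) (4,3) (4,4) (4,5) (5,2) (5,3) (5,4) (5,5)] -> total=12
Click 3 (3,2) count=1: revealed 0 new [(none)] -> total=12
Click 4 (1,5) count=2: revealed 1 new [(1,5)] -> total=13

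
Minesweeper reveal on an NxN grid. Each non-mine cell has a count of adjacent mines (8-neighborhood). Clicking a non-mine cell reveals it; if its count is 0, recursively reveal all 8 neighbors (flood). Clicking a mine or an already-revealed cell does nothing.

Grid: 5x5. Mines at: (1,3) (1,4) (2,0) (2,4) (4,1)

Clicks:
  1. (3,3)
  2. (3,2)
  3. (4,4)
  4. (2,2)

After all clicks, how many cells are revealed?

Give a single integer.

Click 1 (3,3) count=1: revealed 1 new [(3,3)] -> total=1
Click 2 (3,2) count=1: revealed 1 new [(3,2)] -> total=2
Click 3 (4,4) count=0: revealed 4 new [(3,4) (4,2) (4,3) (4,4)] -> total=6
Click 4 (2,2) count=1: revealed 1 new [(2,2)] -> total=7

Answer: 7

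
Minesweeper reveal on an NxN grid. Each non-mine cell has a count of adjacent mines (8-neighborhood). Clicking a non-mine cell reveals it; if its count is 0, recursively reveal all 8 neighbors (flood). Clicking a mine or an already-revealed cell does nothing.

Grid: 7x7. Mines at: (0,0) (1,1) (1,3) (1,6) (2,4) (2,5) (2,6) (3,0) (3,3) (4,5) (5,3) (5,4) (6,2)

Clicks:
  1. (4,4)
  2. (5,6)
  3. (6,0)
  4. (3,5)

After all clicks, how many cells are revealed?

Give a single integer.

Answer: 9

Derivation:
Click 1 (4,4) count=4: revealed 1 new [(4,4)] -> total=1
Click 2 (5,6) count=1: revealed 1 new [(5,6)] -> total=2
Click 3 (6,0) count=0: revealed 6 new [(4,0) (4,1) (5,0) (5,1) (6,0) (6,1)] -> total=8
Click 4 (3,5) count=4: revealed 1 new [(3,5)] -> total=9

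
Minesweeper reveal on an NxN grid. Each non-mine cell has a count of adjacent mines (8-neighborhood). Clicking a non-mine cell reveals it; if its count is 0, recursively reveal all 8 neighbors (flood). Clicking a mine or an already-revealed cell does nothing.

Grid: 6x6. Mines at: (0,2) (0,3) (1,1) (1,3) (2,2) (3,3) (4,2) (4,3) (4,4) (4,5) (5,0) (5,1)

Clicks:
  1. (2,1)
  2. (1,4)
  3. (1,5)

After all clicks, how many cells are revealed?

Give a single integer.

Answer: 9

Derivation:
Click 1 (2,1) count=2: revealed 1 new [(2,1)] -> total=1
Click 2 (1,4) count=2: revealed 1 new [(1,4)] -> total=2
Click 3 (1,5) count=0: revealed 7 new [(0,4) (0,5) (1,5) (2,4) (2,5) (3,4) (3,5)] -> total=9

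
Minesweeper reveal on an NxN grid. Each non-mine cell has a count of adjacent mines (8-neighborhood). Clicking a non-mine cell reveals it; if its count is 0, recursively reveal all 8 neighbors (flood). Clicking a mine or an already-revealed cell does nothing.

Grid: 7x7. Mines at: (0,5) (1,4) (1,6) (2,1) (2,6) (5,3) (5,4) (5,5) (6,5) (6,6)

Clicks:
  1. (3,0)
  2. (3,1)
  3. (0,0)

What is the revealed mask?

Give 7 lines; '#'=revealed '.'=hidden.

Answer: ####...
####...
.......
##.....
.......
.......
.......

Derivation:
Click 1 (3,0) count=1: revealed 1 new [(3,0)] -> total=1
Click 2 (3,1) count=1: revealed 1 new [(3,1)] -> total=2
Click 3 (0,0) count=0: revealed 8 new [(0,0) (0,1) (0,2) (0,3) (1,0) (1,1) (1,2) (1,3)] -> total=10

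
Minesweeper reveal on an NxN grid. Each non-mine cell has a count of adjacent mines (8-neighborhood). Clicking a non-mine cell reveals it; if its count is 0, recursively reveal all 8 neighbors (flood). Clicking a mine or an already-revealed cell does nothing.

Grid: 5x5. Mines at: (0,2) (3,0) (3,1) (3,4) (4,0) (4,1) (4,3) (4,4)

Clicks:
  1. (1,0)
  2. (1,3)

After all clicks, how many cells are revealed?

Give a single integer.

Click 1 (1,0) count=0: revealed 6 new [(0,0) (0,1) (1,0) (1,1) (2,0) (2,1)] -> total=6
Click 2 (1,3) count=1: revealed 1 new [(1,3)] -> total=7

Answer: 7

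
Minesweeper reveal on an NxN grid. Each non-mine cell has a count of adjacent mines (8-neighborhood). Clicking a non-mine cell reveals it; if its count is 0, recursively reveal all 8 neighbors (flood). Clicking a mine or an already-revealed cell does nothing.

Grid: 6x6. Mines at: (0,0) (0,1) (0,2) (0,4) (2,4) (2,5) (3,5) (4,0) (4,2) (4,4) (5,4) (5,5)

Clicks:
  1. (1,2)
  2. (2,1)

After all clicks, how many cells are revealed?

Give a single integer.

Answer: 12

Derivation:
Click 1 (1,2) count=2: revealed 1 new [(1,2)] -> total=1
Click 2 (2,1) count=0: revealed 11 new [(1,0) (1,1) (1,3) (2,0) (2,1) (2,2) (2,3) (3,0) (3,1) (3,2) (3,3)] -> total=12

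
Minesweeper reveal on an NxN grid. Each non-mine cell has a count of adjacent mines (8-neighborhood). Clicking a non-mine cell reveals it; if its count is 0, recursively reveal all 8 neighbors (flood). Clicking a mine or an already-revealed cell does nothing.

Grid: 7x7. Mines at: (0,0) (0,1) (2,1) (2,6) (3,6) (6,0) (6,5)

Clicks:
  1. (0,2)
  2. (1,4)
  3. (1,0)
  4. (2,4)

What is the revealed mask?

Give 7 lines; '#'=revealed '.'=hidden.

Click 1 (0,2) count=1: revealed 1 new [(0,2)] -> total=1
Click 2 (1,4) count=0: revealed 35 new [(0,3) (0,4) (0,5) (0,6) (1,2) (1,3) (1,4) (1,5) (1,6) (2,2) (2,3) (2,4) (2,5) (3,0) (3,1) (3,2) (3,3) (3,4) (3,5) (4,0) (4,1) (4,2) (4,3) (4,4) (4,5) (5,0) (5,1) (5,2) (5,3) (5,4) (5,5) (6,1) (6,2) (6,3) (6,4)] -> total=36
Click 3 (1,0) count=3: revealed 1 new [(1,0)] -> total=37
Click 4 (2,4) count=0: revealed 0 new [(none)] -> total=37

Answer: ..#####
#.#####
..####.
######.
######.
######.
.####..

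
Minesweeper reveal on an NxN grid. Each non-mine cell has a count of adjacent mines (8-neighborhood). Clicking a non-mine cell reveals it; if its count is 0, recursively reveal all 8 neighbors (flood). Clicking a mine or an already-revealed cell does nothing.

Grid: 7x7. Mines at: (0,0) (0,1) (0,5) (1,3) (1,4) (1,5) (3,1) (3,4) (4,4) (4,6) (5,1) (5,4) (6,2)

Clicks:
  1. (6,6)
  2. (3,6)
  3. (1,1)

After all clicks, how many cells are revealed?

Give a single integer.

Click 1 (6,6) count=0: revealed 4 new [(5,5) (5,6) (6,5) (6,6)] -> total=4
Click 2 (3,6) count=1: revealed 1 new [(3,6)] -> total=5
Click 3 (1,1) count=2: revealed 1 new [(1,1)] -> total=6

Answer: 6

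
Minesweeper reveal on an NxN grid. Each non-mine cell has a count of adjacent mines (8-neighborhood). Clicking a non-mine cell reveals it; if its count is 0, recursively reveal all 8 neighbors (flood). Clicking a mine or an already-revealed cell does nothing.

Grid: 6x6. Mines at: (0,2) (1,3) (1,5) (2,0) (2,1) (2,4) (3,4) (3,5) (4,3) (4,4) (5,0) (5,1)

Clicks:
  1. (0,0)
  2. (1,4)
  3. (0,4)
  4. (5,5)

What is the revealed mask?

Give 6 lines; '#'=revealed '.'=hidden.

Click 1 (0,0) count=0: revealed 4 new [(0,0) (0,1) (1,0) (1,1)] -> total=4
Click 2 (1,4) count=3: revealed 1 new [(1,4)] -> total=5
Click 3 (0,4) count=2: revealed 1 new [(0,4)] -> total=6
Click 4 (5,5) count=1: revealed 1 new [(5,5)] -> total=7

Answer: ##..#.
##..#.
......
......
......
.....#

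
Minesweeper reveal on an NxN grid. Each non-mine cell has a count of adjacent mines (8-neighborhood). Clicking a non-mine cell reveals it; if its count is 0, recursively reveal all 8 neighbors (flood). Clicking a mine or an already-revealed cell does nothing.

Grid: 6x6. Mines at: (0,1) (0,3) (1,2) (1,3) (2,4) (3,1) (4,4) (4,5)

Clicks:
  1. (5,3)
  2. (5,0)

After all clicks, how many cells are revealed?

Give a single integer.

Click 1 (5,3) count=1: revealed 1 new [(5,3)] -> total=1
Click 2 (5,0) count=0: revealed 7 new [(4,0) (4,1) (4,2) (4,3) (5,0) (5,1) (5,2)] -> total=8

Answer: 8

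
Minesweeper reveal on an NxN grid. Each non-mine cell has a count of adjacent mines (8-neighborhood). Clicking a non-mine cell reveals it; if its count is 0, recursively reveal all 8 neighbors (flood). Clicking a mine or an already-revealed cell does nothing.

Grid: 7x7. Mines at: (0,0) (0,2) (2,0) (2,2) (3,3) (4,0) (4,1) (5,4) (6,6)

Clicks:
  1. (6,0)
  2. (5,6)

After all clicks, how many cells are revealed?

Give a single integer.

Answer: 9

Derivation:
Click 1 (6,0) count=0: revealed 8 new [(5,0) (5,1) (5,2) (5,3) (6,0) (6,1) (6,2) (6,3)] -> total=8
Click 2 (5,6) count=1: revealed 1 new [(5,6)] -> total=9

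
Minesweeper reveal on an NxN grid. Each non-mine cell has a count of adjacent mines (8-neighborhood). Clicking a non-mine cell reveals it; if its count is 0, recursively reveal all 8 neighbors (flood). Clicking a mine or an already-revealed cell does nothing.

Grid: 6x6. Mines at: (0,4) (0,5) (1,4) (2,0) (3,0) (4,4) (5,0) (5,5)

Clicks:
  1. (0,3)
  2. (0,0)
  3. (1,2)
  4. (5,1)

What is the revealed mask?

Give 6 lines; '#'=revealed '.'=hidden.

Click 1 (0,3) count=2: revealed 1 new [(0,3)] -> total=1
Click 2 (0,0) count=0: revealed 19 new [(0,0) (0,1) (0,2) (1,0) (1,1) (1,2) (1,3) (2,1) (2,2) (2,3) (3,1) (3,2) (3,3) (4,1) (4,2) (4,3) (5,1) (5,2) (5,3)] -> total=20
Click 3 (1,2) count=0: revealed 0 new [(none)] -> total=20
Click 4 (5,1) count=1: revealed 0 new [(none)] -> total=20

Answer: ####..
####..
.###..
.###..
.###..
.###..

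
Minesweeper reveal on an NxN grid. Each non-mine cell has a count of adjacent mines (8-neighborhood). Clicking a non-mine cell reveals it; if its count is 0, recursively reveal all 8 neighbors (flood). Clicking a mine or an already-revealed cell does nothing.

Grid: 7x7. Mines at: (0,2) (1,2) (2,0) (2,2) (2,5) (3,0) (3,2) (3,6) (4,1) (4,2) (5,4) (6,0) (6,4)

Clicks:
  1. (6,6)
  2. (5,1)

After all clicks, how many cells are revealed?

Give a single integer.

Answer: 7

Derivation:
Click 1 (6,6) count=0: revealed 6 new [(4,5) (4,6) (5,5) (5,6) (6,5) (6,6)] -> total=6
Click 2 (5,1) count=3: revealed 1 new [(5,1)] -> total=7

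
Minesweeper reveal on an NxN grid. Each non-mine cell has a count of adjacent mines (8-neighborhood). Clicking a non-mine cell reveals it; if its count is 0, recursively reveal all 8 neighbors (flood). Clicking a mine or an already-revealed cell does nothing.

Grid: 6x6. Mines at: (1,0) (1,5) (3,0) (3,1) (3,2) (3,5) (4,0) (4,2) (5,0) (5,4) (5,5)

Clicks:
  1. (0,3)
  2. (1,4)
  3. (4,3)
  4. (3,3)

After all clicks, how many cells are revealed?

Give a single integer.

Click 1 (0,3) count=0: revealed 12 new [(0,1) (0,2) (0,3) (0,4) (1,1) (1,2) (1,3) (1,4) (2,1) (2,2) (2,3) (2,4)] -> total=12
Click 2 (1,4) count=1: revealed 0 new [(none)] -> total=12
Click 3 (4,3) count=3: revealed 1 new [(4,3)] -> total=13
Click 4 (3,3) count=2: revealed 1 new [(3,3)] -> total=14

Answer: 14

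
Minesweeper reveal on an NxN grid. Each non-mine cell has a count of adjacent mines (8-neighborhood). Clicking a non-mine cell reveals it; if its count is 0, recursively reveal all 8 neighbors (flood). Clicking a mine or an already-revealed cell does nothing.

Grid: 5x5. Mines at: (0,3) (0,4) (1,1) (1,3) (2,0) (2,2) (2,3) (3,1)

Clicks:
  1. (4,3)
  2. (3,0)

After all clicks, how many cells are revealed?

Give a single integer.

Click 1 (4,3) count=0: revealed 6 new [(3,2) (3,3) (3,4) (4,2) (4,3) (4,4)] -> total=6
Click 2 (3,0) count=2: revealed 1 new [(3,0)] -> total=7

Answer: 7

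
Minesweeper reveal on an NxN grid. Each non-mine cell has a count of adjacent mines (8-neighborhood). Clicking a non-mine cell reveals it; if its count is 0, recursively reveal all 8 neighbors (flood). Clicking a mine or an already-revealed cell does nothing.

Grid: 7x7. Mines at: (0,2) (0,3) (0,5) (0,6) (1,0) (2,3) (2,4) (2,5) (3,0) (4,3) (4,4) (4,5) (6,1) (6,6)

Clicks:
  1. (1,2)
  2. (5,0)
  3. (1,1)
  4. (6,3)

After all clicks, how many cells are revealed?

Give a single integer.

Click 1 (1,2) count=3: revealed 1 new [(1,2)] -> total=1
Click 2 (5,0) count=1: revealed 1 new [(5,0)] -> total=2
Click 3 (1,1) count=2: revealed 1 new [(1,1)] -> total=3
Click 4 (6,3) count=0: revealed 8 new [(5,2) (5,3) (5,4) (5,5) (6,2) (6,3) (6,4) (6,5)] -> total=11

Answer: 11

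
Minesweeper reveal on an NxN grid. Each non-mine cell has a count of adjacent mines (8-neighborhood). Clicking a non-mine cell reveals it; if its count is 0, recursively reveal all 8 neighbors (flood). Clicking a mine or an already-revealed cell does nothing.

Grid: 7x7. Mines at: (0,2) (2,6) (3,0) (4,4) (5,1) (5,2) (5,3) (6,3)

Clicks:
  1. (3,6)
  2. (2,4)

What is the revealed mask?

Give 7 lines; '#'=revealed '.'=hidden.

Answer: ...####
.######
.#####.
.######
.###...
.......
.......

Derivation:
Click 1 (3,6) count=1: revealed 1 new [(3,6)] -> total=1
Click 2 (2,4) count=0: revealed 23 new [(0,3) (0,4) (0,5) (0,6) (1,1) (1,2) (1,3) (1,4) (1,5) (1,6) (2,1) (2,2) (2,3) (2,4) (2,5) (3,1) (3,2) (3,3) (3,4) (3,5) (4,1) (4,2) (4,3)] -> total=24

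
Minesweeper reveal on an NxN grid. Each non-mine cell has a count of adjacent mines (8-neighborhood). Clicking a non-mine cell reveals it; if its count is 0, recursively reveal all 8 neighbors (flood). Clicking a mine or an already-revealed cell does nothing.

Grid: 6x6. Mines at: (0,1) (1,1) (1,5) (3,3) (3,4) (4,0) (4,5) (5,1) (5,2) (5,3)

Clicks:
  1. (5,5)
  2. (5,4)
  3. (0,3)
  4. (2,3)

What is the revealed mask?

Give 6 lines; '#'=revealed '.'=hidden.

Answer: ..###.
..###.
..###.
......
......
....##

Derivation:
Click 1 (5,5) count=1: revealed 1 new [(5,5)] -> total=1
Click 2 (5,4) count=2: revealed 1 new [(5,4)] -> total=2
Click 3 (0,3) count=0: revealed 9 new [(0,2) (0,3) (0,4) (1,2) (1,3) (1,4) (2,2) (2,3) (2,4)] -> total=11
Click 4 (2,3) count=2: revealed 0 new [(none)] -> total=11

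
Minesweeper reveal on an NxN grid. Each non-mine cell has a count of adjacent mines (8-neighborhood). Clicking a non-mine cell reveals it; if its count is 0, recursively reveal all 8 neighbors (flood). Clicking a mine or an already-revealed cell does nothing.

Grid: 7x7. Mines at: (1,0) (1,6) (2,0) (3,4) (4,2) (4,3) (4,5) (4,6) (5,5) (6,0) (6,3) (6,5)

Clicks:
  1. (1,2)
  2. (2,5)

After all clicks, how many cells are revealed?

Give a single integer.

Answer: 18

Derivation:
Click 1 (1,2) count=0: revealed 18 new [(0,1) (0,2) (0,3) (0,4) (0,5) (1,1) (1,2) (1,3) (1,4) (1,5) (2,1) (2,2) (2,3) (2,4) (2,5) (3,1) (3,2) (3,3)] -> total=18
Click 2 (2,5) count=2: revealed 0 new [(none)] -> total=18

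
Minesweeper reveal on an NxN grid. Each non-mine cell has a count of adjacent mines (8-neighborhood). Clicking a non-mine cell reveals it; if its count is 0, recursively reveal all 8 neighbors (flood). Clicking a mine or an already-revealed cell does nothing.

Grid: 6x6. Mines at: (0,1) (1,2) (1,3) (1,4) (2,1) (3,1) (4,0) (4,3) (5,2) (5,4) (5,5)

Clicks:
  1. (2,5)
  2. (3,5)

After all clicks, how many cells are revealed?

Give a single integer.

Answer: 6

Derivation:
Click 1 (2,5) count=1: revealed 1 new [(2,5)] -> total=1
Click 2 (3,5) count=0: revealed 5 new [(2,4) (3,4) (3,5) (4,4) (4,5)] -> total=6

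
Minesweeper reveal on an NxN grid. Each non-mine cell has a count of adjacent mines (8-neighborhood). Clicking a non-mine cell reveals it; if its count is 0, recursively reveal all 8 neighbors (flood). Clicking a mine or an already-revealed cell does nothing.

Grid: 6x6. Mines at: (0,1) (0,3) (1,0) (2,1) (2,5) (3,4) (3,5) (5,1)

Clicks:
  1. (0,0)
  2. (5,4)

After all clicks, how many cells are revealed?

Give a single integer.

Click 1 (0,0) count=2: revealed 1 new [(0,0)] -> total=1
Click 2 (5,4) count=0: revealed 8 new [(4,2) (4,3) (4,4) (4,5) (5,2) (5,3) (5,4) (5,5)] -> total=9

Answer: 9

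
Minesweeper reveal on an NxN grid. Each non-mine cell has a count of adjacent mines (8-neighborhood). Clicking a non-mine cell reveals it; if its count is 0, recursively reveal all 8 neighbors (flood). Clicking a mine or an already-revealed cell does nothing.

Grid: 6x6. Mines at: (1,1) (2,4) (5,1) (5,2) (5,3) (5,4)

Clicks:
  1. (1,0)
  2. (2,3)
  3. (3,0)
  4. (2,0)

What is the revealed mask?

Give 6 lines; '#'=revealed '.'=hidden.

Answer: ......
#.....
####..
####..
####..
......

Derivation:
Click 1 (1,0) count=1: revealed 1 new [(1,0)] -> total=1
Click 2 (2,3) count=1: revealed 1 new [(2,3)] -> total=2
Click 3 (3,0) count=0: revealed 11 new [(2,0) (2,1) (2,2) (3,0) (3,1) (3,2) (3,3) (4,0) (4,1) (4,2) (4,3)] -> total=13
Click 4 (2,0) count=1: revealed 0 new [(none)] -> total=13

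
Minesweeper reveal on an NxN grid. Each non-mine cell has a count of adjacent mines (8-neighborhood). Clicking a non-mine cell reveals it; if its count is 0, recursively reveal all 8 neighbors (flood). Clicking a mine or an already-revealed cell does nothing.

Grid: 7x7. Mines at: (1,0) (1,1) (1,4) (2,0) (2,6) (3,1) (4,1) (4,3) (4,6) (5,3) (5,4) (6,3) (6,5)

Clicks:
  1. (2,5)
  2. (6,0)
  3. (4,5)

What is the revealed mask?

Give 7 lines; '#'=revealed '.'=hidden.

Click 1 (2,5) count=2: revealed 1 new [(2,5)] -> total=1
Click 2 (6,0) count=0: revealed 6 new [(5,0) (5,1) (5,2) (6,0) (6,1) (6,2)] -> total=7
Click 3 (4,5) count=2: revealed 1 new [(4,5)] -> total=8

Answer: .......
.......
.....#.
.......
.....#.
###....
###....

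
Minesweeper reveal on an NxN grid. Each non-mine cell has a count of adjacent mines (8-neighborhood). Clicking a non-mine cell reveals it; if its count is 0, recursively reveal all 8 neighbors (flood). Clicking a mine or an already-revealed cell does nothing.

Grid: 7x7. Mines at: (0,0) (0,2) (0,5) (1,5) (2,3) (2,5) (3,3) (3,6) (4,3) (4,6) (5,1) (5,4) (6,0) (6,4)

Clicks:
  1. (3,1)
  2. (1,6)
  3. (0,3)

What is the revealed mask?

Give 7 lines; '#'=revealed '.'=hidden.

Click 1 (3,1) count=0: revealed 12 new [(1,0) (1,1) (1,2) (2,0) (2,1) (2,2) (3,0) (3,1) (3,2) (4,0) (4,1) (4,2)] -> total=12
Click 2 (1,6) count=3: revealed 1 new [(1,6)] -> total=13
Click 3 (0,3) count=1: revealed 1 new [(0,3)] -> total=14

Answer: ...#...
###...#
###....
###....
###....
.......
.......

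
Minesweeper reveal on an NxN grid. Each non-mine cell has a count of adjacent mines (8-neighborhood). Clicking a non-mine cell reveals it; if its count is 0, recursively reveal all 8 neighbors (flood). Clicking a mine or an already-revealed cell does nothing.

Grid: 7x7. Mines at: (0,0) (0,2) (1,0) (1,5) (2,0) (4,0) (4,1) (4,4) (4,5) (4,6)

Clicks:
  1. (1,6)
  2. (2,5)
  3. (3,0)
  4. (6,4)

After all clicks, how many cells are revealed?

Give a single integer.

Click 1 (1,6) count=1: revealed 1 new [(1,6)] -> total=1
Click 2 (2,5) count=1: revealed 1 new [(2,5)] -> total=2
Click 3 (3,0) count=3: revealed 1 new [(3,0)] -> total=3
Click 4 (6,4) count=0: revealed 14 new [(5,0) (5,1) (5,2) (5,3) (5,4) (5,5) (5,6) (6,0) (6,1) (6,2) (6,3) (6,4) (6,5) (6,6)] -> total=17

Answer: 17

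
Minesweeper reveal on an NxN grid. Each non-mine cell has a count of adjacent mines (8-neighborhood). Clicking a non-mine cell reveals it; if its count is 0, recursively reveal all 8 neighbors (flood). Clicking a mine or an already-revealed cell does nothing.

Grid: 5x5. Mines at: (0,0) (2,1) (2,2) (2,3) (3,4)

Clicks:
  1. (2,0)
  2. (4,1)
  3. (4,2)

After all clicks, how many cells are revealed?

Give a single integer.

Click 1 (2,0) count=1: revealed 1 new [(2,0)] -> total=1
Click 2 (4,1) count=0: revealed 8 new [(3,0) (3,1) (3,2) (3,3) (4,0) (4,1) (4,2) (4,3)] -> total=9
Click 3 (4,2) count=0: revealed 0 new [(none)] -> total=9

Answer: 9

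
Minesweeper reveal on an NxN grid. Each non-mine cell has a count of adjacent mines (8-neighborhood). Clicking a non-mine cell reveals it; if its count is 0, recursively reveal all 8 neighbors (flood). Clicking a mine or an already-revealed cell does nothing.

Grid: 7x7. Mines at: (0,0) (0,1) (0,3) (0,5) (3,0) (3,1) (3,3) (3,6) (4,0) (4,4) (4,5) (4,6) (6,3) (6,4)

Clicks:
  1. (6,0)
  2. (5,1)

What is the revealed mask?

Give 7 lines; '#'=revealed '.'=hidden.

Click 1 (6,0) count=0: revealed 6 new [(5,0) (5,1) (5,2) (6,0) (6,1) (6,2)] -> total=6
Click 2 (5,1) count=1: revealed 0 new [(none)] -> total=6

Answer: .......
.......
.......
.......
.......
###....
###....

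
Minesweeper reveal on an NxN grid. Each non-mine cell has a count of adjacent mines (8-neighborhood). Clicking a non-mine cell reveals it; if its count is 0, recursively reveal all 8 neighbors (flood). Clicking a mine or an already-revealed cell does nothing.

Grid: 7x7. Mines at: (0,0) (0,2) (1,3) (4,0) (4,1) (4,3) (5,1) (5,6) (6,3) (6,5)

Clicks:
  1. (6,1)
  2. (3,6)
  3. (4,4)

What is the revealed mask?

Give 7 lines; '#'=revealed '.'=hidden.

Click 1 (6,1) count=1: revealed 1 new [(6,1)] -> total=1
Click 2 (3,6) count=0: revealed 15 new [(0,4) (0,5) (0,6) (1,4) (1,5) (1,6) (2,4) (2,5) (2,6) (3,4) (3,5) (3,6) (4,4) (4,5) (4,6)] -> total=16
Click 3 (4,4) count=1: revealed 0 new [(none)] -> total=16

Answer: ....###
....###
....###
....###
....###
.......
.#.....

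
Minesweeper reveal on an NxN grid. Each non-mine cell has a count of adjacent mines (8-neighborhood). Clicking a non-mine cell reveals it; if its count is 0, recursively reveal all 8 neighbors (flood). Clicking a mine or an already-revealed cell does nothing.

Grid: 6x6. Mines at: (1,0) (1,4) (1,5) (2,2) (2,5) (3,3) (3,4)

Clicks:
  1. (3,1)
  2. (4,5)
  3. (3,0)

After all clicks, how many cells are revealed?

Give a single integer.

Click 1 (3,1) count=1: revealed 1 new [(3,1)] -> total=1
Click 2 (4,5) count=1: revealed 1 new [(4,5)] -> total=2
Click 3 (3,0) count=0: revealed 15 new [(2,0) (2,1) (3,0) (3,2) (4,0) (4,1) (4,2) (4,3) (4,4) (5,0) (5,1) (5,2) (5,3) (5,4) (5,5)] -> total=17

Answer: 17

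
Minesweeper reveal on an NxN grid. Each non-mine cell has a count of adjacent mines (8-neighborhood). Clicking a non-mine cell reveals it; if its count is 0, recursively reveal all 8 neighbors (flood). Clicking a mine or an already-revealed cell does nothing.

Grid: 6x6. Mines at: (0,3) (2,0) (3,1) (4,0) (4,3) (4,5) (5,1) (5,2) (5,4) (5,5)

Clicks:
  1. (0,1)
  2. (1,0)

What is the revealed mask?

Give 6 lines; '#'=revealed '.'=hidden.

Click 1 (0,1) count=0: revealed 6 new [(0,0) (0,1) (0,2) (1,0) (1,1) (1,2)] -> total=6
Click 2 (1,0) count=1: revealed 0 new [(none)] -> total=6

Answer: ###...
###...
......
......
......
......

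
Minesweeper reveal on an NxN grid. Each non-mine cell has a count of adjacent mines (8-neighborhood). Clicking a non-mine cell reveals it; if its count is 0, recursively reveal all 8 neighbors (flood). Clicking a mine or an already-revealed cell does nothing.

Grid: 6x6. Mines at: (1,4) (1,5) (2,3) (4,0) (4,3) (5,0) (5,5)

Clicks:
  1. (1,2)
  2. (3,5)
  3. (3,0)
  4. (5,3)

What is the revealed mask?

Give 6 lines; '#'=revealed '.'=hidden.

Answer: ......
..#...
....##
#...##
....##
...#..

Derivation:
Click 1 (1,2) count=1: revealed 1 new [(1,2)] -> total=1
Click 2 (3,5) count=0: revealed 6 new [(2,4) (2,5) (3,4) (3,5) (4,4) (4,5)] -> total=7
Click 3 (3,0) count=1: revealed 1 new [(3,0)] -> total=8
Click 4 (5,3) count=1: revealed 1 new [(5,3)] -> total=9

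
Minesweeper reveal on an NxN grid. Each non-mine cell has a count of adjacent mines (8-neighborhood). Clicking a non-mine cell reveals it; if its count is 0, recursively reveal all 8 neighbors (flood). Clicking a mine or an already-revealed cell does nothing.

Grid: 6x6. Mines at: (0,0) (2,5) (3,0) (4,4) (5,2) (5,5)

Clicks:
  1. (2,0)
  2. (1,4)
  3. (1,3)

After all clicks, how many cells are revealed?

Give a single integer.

Answer: 22

Derivation:
Click 1 (2,0) count=1: revealed 1 new [(2,0)] -> total=1
Click 2 (1,4) count=1: revealed 1 new [(1,4)] -> total=2
Click 3 (1,3) count=0: revealed 20 new [(0,1) (0,2) (0,3) (0,4) (0,5) (1,1) (1,2) (1,3) (1,5) (2,1) (2,2) (2,3) (2,4) (3,1) (3,2) (3,3) (3,4) (4,1) (4,2) (4,3)] -> total=22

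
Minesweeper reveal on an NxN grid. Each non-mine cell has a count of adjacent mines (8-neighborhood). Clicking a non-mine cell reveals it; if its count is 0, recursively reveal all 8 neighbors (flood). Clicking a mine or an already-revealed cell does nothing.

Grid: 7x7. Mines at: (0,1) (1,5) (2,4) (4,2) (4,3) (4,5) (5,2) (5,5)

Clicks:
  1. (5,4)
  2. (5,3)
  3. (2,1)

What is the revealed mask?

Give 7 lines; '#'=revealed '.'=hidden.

Answer: .......
####...
####...
####...
##.....
##.##..
##.....

Derivation:
Click 1 (5,4) count=3: revealed 1 new [(5,4)] -> total=1
Click 2 (5,3) count=3: revealed 1 new [(5,3)] -> total=2
Click 3 (2,1) count=0: revealed 18 new [(1,0) (1,1) (1,2) (1,3) (2,0) (2,1) (2,2) (2,3) (3,0) (3,1) (3,2) (3,3) (4,0) (4,1) (5,0) (5,1) (6,0) (6,1)] -> total=20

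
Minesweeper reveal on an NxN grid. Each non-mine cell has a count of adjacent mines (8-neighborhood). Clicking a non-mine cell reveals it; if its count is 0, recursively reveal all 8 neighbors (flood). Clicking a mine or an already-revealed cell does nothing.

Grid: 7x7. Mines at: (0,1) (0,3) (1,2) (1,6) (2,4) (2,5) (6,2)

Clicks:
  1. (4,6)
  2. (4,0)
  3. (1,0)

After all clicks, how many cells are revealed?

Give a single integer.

Click 1 (4,6) count=0: revealed 33 new [(1,0) (1,1) (2,0) (2,1) (2,2) (2,3) (3,0) (3,1) (3,2) (3,3) (3,4) (3,5) (3,6) (4,0) (4,1) (4,2) (4,3) (4,4) (4,5) (4,6) (5,0) (5,1) (5,2) (5,3) (5,4) (5,5) (5,6) (6,0) (6,1) (6,3) (6,4) (6,5) (6,6)] -> total=33
Click 2 (4,0) count=0: revealed 0 new [(none)] -> total=33
Click 3 (1,0) count=1: revealed 0 new [(none)] -> total=33

Answer: 33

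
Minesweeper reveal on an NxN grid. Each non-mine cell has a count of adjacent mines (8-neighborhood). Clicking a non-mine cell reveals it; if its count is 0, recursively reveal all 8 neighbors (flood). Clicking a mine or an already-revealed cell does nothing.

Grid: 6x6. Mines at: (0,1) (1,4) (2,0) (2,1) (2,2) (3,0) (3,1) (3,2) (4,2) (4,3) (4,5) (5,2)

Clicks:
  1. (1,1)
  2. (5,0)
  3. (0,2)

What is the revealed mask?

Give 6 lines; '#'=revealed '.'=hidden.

Answer: ..#...
.#....
......
......
##....
##....

Derivation:
Click 1 (1,1) count=4: revealed 1 new [(1,1)] -> total=1
Click 2 (5,0) count=0: revealed 4 new [(4,0) (4,1) (5,0) (5,1)] -> total=5
Click 3 (0,2) count=1: revealed 1 new [(0,2)] -> total=6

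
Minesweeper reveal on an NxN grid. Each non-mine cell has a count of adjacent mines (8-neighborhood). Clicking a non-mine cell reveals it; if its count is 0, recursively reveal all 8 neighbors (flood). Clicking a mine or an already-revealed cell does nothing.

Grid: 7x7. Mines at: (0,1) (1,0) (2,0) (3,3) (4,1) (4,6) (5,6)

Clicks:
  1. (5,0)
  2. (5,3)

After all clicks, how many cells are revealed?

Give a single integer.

Answer: 16

Derivation:
Click 1 (5,0) count=1: revealed 1 new [(5,0)] -> total=1
Click 2 (5,3) count=0: revealed 15 new [(4,2) (4,3) (4,4) (4,5) (5,1) (5,2) (5,3) (5,4) (5,5) (6,0) (6,1) (6,2) (6,3) (6,4) (6,5)] -> total=16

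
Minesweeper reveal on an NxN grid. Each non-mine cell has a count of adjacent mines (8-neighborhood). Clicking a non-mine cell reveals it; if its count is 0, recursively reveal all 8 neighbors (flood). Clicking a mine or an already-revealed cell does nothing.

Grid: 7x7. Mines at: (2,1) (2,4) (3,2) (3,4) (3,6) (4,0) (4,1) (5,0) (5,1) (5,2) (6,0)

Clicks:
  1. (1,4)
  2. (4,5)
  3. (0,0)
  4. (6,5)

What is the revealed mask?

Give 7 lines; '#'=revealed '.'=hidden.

Answer: #######
#######
.....##
.......
...####
...####
...####

Derivation:
Click 1 (1,4) count=1: revealed 1 new [(1,4)] -> total=1
Click 2 (4,5) count=2: revealed 1 new [(4,5)] -> total=2
Click 3 (0,0) count=0: revealed 15 new [(0,0) (0,1) (0,2) (0,3) (0,4) (0,5) (0,6) (1,0) (1,1) (1,2) (1,3) (1,5) (1,6) (2,5) (2,6)] -> total=17
Click 4 (6,5) count=0: revealed 11 new [(4,3) (4,4) (4,6) (5,3) (5,4) (5,5) (5,6) (6,3) (6,4) (6,5) (6,6)] -> total=28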